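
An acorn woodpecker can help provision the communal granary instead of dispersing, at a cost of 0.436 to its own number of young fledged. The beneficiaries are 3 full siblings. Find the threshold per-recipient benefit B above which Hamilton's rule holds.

0.2907

r to a full sibling = 1/2 (full sibs share both parents — two paths of length 2: r = 2·(1/2)^2 = 1/2).
Hamilton's rule with n recipients of equal r: n·r·B > C, so B > C/(n·r) = 0.436/(3·0.5) = 0.2907.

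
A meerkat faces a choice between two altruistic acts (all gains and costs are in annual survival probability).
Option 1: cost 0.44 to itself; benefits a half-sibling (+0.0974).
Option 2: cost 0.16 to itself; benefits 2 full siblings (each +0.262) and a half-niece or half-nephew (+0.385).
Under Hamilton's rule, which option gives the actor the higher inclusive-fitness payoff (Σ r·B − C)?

Option 2

Option 1: r to a half-sibling = 0.25.
Option 1: Σ r·B − C = (1·0.25·0.0974) − 0.44 = -0.41565.
Option 2: r to a full sibling = 0.5.
Option 2: r to a half-niece or half-nephew = 0.125.
Option 2: Σ r·B − C = (2·0.5·0.262 + 1·0.125·0.385) − 0.16 = 0.150125.
Option 2 has the higher net inclusive-fitness payoff.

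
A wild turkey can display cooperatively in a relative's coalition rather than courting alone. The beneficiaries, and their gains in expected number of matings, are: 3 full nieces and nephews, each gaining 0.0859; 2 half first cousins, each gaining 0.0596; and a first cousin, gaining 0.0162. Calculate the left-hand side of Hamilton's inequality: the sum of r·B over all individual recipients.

0.0739

r to a full niece or nephew = 1/4 (full aunt/uncle↔niece/nephew: two paths of length 3 through the shared grandparent pair: r = 2·(1/2)^3 = 1/4).
r to a half first cousin = 1/16 (half first cousins share one grandparent — one path of length 4: r = (1/2)^4 = 1/16).
r to a first cousin = 0.125 (first cousins share one grandparent pair — two paths of length 4: r = 2·(1/2)^4 = 1/8).
Summing one r·B term per recipient: 3·0.25·0.0859 + 2·0.0625·0.0596 + 1·0.125·0.0162 = 0.0739.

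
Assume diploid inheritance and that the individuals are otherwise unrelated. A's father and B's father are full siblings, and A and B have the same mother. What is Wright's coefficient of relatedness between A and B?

Relatedness sums over independent paths through distinct common ancestors.
A and B are related in two ways: first cousins through their fathers (r = 1/8) and half-sibs through their shared mother (r = 1/4).
r = 1/8 + 1/4 = 3/8 = 0.375.

0.375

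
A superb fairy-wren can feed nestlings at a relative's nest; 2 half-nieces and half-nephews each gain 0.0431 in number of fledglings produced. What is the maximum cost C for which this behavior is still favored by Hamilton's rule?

r to a half-niece or half-nephew = 1/8 (half-aunt/uncle↔niece/nephew: one path of length 3: r = (1/2)^3 = 1/8).
Hamilton's rule: n·r·B > C, so the trait is favored while C < n·r·B = 2·0.125·0.0431 = 0.010775.

0.010775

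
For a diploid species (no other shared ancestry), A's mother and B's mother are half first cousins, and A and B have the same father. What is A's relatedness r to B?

Wright's path rule: contributions from independent ancestry routes add.
A and B are related in two ways: half second cousins through their mothers (r = 1/64) and half-sibs through their shared father (r = 1/4).
r = 1/64 + 1/4 = 17/64 = 0.265625.

0.265625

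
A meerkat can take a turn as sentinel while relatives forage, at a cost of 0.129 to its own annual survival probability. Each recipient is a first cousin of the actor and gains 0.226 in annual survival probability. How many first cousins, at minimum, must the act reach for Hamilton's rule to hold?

5

r to a first cousin = 0.125 (first cousins share one grandparent pair — two paths of length 4: r = 2·(1/2)^4 = 1/8).
Hamilton's rule: n·r·B > C  ⇒  n > C/(r·B) = 0.129/(0.125·0.226) = 4.566.
The smallest integer exceeding 4.566 is 5.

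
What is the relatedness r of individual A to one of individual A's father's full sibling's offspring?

0.125

Each parent–offspring link contributes a factor of 1/2, and independent paths through distinct common ancestors add.
First cousins share one grandparent pair — two paths of length 4: r = 2·(1/2)^4 = 1/8.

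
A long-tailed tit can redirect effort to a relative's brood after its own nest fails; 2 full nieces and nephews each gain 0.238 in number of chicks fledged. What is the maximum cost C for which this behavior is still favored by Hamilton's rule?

0.119

r to a full niece or nephew = 0.25 (full aunt/uncle↔niece/nephew: two paths of length 3 through the shared grandparent pair: r = 2·(1/2)^3 = 1/4).
Hamilton's rule: n·r·B > C, so the trait is favored while C < n·r·B = 2·0.25·0.238 = 0.119.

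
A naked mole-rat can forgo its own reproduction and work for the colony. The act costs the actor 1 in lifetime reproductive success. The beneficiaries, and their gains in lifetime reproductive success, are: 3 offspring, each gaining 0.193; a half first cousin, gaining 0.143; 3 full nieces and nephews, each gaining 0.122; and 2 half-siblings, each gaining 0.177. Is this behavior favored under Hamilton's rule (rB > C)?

Hamilton's rule: the trait is favored when the sum of r·B over every recipient exceeds the actor's cost C.
r to an offspring = 1/2 (one parent–offspring link: r = (1/2)^1 = 1/2).
r to a half first cousin = 0.0625 (half first cousins share one grandparent — one path of length 4: r = (1/2)^4 = 1/16).
r to a full niece or nephew = 1/4 (full aunt/uncle↔niece/nephew: two paths of length 3 through the shared grandparent pair: r = 2·(1/2)^3 = 1/4).
r to a half-sibling = 1/4 (half-sibs share one parent — one path of length 2: r = (1/2)^2 = 1/4).
Summing one r·B term per recipient: 3·0.5·0.193 + 1·0.0625·0.143 + 3·0.25·0.122 + 2·0.25·0.177 = 0.4784375.
0.4784375 < 1: the indirect benefit is less than the cost.

No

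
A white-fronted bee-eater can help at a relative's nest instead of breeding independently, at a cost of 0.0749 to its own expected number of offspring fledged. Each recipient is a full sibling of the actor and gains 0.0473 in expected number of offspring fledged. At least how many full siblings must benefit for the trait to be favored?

4

r to a full sibling = 1/2 (full sibs share both parents — two paths of length 2: r = 2·(1/2)^2 = 1/2).
Hamilton's rule: n·r·B > C  ⇒  n > C/(r·B) = 0.0749/(0.5·0.0473) = 3.167.
The smallest integer exceeding 3.167 is 4.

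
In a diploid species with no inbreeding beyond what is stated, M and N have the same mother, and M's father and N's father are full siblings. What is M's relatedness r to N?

0.375

Independent pedigree routes through distinct common ancestors add.
M and N are related in two ways: half-sibs through their shared mother (r = 1/4) and first cousins through their fathers (r = 1/8).
r = 1/4 + 1/8 = 3/8 = 0.375.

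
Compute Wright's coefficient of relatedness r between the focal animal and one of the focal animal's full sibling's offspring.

0.25

Each parent–offspring link contributes a factor of 1/2, and independent paths through distinct common ancestors add.
Full aunt/uncle↔niece/nephew: two paths of length 3 through the shared grandparent pair: r = 2·(1/2)^3 = 1/4.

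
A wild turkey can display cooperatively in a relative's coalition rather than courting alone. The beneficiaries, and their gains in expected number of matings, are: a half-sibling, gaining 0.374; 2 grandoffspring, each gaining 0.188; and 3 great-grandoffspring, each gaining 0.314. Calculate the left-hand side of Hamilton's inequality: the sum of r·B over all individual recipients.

r to a half-sibling = 0.25 (half-sibs share one parent — one path of length 2: r = (1/2)^2 = 1/4).
r to a grandoffspring = 1/4 (two parent–offspring links: r = (1/2)^2 = 1/4).
r to a great-grandoffspring = 1/8 (three parent–offspring links: r = (1/2)^3 = 1/8).
Summing one r·B term per recipient: 1·0.25·0.374 + 2·0.25·0.188 + 3·0.125·0.314 = 0.30525.

0.30525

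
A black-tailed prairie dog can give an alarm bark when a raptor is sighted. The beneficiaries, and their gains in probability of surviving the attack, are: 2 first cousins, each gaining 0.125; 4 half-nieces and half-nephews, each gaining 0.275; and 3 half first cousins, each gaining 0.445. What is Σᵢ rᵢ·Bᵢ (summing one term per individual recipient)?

r to a first cousin = 1/8 (first cousins share one grandparent pair — two paths of length 4: r = 2·(1/2)^4 = 1/8).
r to a half-niece or half-nephew = 1/8 (half-aunt/uncle↔niece/nephew: one path of length 3: r = (1/2)^3 = 1/8).
r to a half first cousin = 1/16 (half first cousins share one grandparent — one path of length 4: r = (1/2)^4 = 1/16).
Summing one r·B term per recipient: 2·0.125·0.125 + 4·0.125·0.275 + 3·0.0625·0.445 = 0.2521875.

0.2521875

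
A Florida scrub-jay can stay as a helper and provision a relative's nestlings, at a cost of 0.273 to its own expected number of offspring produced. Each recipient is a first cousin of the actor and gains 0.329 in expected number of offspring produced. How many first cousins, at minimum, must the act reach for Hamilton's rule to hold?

7

r to a first cousin = 0.125 (first cousins share one grandparent pair — two paths of length 4: r = 2·(1/2)^4 = 1/8).
Hamilton's rule: n·r·B > C  ⇒  n > C/(r·B) = 0.273/(0.125·0.329) = 6.638.
The smallest integer exceeding 6.638 is 7.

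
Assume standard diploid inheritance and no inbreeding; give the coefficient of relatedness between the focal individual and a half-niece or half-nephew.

0.125

Each parent–offspring link contributes a factor of 1/2, and independent paths through distinct common ancestors add.
Half-aunt/uncle↔niece/nephew: one path of length 3: r = (1/2)^3 = 1/8.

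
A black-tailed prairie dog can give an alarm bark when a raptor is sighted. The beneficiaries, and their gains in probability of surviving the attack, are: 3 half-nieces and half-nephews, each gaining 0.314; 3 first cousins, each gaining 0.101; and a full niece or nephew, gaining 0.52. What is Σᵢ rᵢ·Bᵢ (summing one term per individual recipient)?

r to a half-niece or half-nephew = 0.125 (half-aunt/uncle↔niece/nephew: one path of length 3: r = (1/2)^3 = 1/8).
r to a first cousin = 1/8 (first cousins share one grandparent pair — two paths of length 4: r = 2·(1/2)^4 = 1/8).
r to a full niece or nephew = 1/4 (full aunt/uncle↔niece/nephew: two paths of length 3 through the shared grandparent pair: r = 2·(1/2)^3 = 1/4).
Summing one r·B term per recipient: 3·0.125·0.314 + 3·0.125·0.101 + 1·0.25·0.52 = 0.285625.

0.285625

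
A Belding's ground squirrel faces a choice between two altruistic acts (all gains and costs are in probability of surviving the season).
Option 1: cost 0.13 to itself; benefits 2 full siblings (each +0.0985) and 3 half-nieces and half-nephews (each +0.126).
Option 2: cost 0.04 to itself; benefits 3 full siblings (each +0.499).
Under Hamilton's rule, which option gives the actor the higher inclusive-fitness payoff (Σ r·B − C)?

Option 1: r to a full sibling = 0.5.
Option 1: r to a half-niece or half-nephew = 0.125.
Option 1: Σ r·B − C = (2·0.5·0.0985 + 3·0.125·0.126) − 0.13 = 0.01575.
Option 2: r to a full sibling = 0.5.
Option 2: Σ r·B − C = (3·0.5·0.499) − 0.04 = 0.7085.
Option 2 has the higher net inclusive-fitness payoff.

Option 2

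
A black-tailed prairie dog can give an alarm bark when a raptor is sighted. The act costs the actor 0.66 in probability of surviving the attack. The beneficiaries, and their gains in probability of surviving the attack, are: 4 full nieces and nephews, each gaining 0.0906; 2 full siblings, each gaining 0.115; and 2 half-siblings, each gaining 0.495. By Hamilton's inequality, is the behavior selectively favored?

No

Hamilton's rule: the trait is favored when the sum of r·B over every recipient exceeds the actor's cost C.
r to a full niece or nephew = 1/4 (full aunt/uncle↔niece/nephew: two paths of length 3 through the shared grandparent pair: r = 2·(1/2)^3 = 1/4).
r to a full sibling = 1/2 (full sibs share both parents — two paths of length 2: r = 2·(1/2)^2 = 1/2).
r to a half-sibling = 0.25 (half-sibs share one parent — one path of length 2: r = (1/2)^2 = 1/4).
Summing one r·B term per recipient: 4·0.25·0.0906 + 2·0.5·0.115 + 2·0.25·0.495 = 0.4531.
0.4531 < 0.66: the indirect benefit is less than the cost.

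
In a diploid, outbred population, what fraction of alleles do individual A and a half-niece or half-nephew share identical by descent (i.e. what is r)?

0.125

Each parent–offspring link contributes a factor of 1/2, and independent paths through distinct common ancestors add.
Half-aunt/uncle↔niece/nephew: one path of length 3: r = (1/2)^3 = 1/8.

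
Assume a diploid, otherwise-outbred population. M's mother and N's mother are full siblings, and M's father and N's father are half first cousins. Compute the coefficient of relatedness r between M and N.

0.140625

Independent pedigree routes through distinct common ancestors add.
M and N are related in two ways: first cousins through their mothers (r = 1/8) and half second cousins through their fathers (r = 1/64).
r = 1/8 + 1/64 = 0.140625.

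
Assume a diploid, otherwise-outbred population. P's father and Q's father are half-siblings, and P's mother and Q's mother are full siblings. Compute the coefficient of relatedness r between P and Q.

With two independent routes of shared ancestry, r is the sum of the two contributions.
P and Q are related in two ways: half first cousins through their fathers (r = 1/16) and first cousins through their mothers (r = 1/8).
r = 1/16 + 1/8 = 3/16 = 0.1875.

0.1875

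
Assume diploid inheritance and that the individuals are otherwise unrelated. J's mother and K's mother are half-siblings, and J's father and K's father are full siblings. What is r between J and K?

Wright's path rule: contributions from independent ancestry routes add.
J and K are related in two ways: half first cousins through their mothers (r = 1/16) and first cousins through their fathers (r = 1/8).
r = 1/16 + 1/8 = 0.1875.

0.1875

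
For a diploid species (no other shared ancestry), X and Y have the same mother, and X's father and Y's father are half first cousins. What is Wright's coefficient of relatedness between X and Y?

0.265625

With two independent routes of shared ancestry, r is the sum of the two contributions.
X and Y are related in two ways: half-sibs through their shared mother (r = 1/4) and half second cousins through their fathers (r = 1/64).
r = 1/4 + 1/64 = 0.265625.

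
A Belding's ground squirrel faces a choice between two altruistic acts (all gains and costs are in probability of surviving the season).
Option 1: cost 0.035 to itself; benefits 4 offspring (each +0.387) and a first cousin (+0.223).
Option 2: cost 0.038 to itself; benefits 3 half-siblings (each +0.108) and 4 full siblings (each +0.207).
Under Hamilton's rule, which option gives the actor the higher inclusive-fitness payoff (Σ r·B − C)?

Option 1: r to an offspring = 0.5.
Option 1: r to a first cousin = 0.125.
Option 1: Σ r·B − C = (4·0.5·0.387 + 1·0.125·0.223) − 0.035 = 0.766875.
Option 2: r to a half-sibling = 0.25.
Option 2: r to a full sibling = 0.5.
Option 2: Σ r·B − C = (3·0.25·0.108 + 4·0.5·0.207) − 0.038 = 0.457.
Option 1 has the higher net inclusive-fitness payoff.

Option 1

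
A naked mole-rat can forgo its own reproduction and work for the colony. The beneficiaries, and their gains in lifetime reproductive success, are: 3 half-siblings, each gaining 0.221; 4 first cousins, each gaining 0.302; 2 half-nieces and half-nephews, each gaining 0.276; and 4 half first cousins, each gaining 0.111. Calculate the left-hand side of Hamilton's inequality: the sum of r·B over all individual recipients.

r to a half-sibling = 0.25 (half-sibs share one parent — one path of length 2: r = (1/2)^2 = 1/4).
r to a first cousin = 0.125 (first cousins share one grandparent pair — two paths of length 4: r = 2·(1/2)^4 = 1/8).
r to a half-niece or half-nephew = 0.125 (half-aunt/uncle↔niece/nephew: one path of length 3: r = (1/2)^3 = 1/8).
r to a half first cousin = 0.0625 (half first cousins share one grandparent — one path of length 4: r = (1/2)^4 = 1/16).
Summing one r·B term per recipient: 3·0.25·0.221 + 4·0.125·0.302 + 2·0.125·0.276 + 4·0.0625·0.111 = 0.4135.

0.4135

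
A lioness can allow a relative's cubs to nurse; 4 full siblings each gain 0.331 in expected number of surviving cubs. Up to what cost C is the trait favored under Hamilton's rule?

0.662

r to a full sibling = 0.5 (full sibs share both parents — two paths of length 2: r = 2·(1/2)^2 = 1/2).
Hamilton's rule: n·r·B > C, so the trait is favored while C < n·r·B = 4·0.5·0.331 = 0.662.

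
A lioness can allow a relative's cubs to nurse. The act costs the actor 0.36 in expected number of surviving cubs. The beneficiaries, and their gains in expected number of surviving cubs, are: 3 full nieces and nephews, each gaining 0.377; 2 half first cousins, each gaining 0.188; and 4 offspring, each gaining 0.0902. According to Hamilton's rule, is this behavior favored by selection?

Hamilton's rule: the trait is favored when the sum of r·B over every recipient exceeds the actor's cost C.
r to a full niece or nephew = 1/4 (full aunt/uncle↔niece/nephew: two paths of length 3 through the shared grandparent pair: r = 2·(1/2)^3 = 1/4).
r to a half first cousin = 1/16 (half first cousins share one grandparent — one path of length 4: r = (1/2)^4 = 1/16).
r to an offspring = 0.5 (one parent–offspring link: r = (1/2)^1 = 1/2).
Summing one r·B term per recipient: 3·0.25·0.377 + 2·0.0625·0.188 + 4·0.5·0.0902 = 0.48665.
0.48665 > 0.36: the indirect benefit exceeds the cost.

Yes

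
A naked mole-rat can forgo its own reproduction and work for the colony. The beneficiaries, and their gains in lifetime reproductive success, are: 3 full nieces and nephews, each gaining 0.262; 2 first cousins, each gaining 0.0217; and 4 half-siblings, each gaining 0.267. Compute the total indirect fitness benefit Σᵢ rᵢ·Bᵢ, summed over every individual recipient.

r to a full niece or nephew = 1/4 (full aunt/uncle↔niece/nephew: two paths of length 3 through the shared grandparent pair: r = 2·(1/2)^3 = 1/4).
r to a first cousin = 0.125 (first cousins share one grandparent pair — two paths of length 4: r = 2·(1/2)^4 = 1/8).
r to a half-sibling = 0.25 (half-sibs share one parent — one path of length 2: r = (1/2)^2 = 1/4).
Summing one r·B term per recipient: 3·0.25·0.262 + 2·0.125·0.0217 + 4·0.25·0.267 = 0.468925.

0.468925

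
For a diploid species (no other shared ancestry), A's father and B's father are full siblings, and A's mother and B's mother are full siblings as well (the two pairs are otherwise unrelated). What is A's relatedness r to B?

0.25

Relatedness sums over independent paths through distinct common ancestors.
A and B are related in two ways: first cousins through their fathers (r = 1/8) and first cousins through their mothers (r = 1/8) — i.e. double first cousins.
r = 1/8 + 1/8 = 0.25.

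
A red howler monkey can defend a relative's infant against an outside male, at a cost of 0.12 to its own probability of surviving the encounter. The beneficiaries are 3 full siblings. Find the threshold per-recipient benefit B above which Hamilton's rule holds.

0.08

r to a full sibling = 1/2 (full sibs share both parents — two paths of length 2: r = 2·(1/2)^2 = 1/2).
Hamilton's rule with n recipients of equal r: n·r·B > C, so B > C/(n·r) = 0.12/(3·0.5) = 0.08.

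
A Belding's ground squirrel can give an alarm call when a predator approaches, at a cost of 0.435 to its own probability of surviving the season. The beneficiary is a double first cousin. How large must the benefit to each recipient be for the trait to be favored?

r to a double first cousin = 1/4 (double first cousins share both grandparent pairs — four paths of length 4: r = 4·(1/2)^4 = 1/4).
Hamilton's rule with n recipients of equal r: n·r·B > C, so B > C/(n·r) = 0.435/(1·0.25) = 1.74.

1.74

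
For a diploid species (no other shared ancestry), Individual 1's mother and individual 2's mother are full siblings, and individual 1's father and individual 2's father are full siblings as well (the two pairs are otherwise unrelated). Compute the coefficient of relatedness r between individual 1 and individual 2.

0.25

Wright's path rule: contributions from independent ancestry routes add.
Individual 1 and individual 2 are related in two ways: first cousins through their mothers (r = 1/8) and first cousins through their fathers (r = 1/8) — i.e. double first cousins.
r = 1/8 + 1/8 = 0.25.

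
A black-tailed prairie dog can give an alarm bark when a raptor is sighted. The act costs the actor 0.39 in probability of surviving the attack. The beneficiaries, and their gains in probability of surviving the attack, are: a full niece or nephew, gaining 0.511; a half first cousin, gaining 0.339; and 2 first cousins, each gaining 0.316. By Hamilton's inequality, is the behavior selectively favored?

No

Hamilton's rule: the trait is favored when the sum of r·B over every recipient exceeds the actor's cost C.
r to a full niece or nephew = 0.25 (full aunt/uncle↔niece/nephew: two paths of length 3 through the shared grandparent pair: r = 2·(1/2)^3 = 1/4).
r to a half first cousin = 1/16 (half first cousins share one grandparent — one path of length 4: r = (1/2)^4 = 1/16).
r to a first cousin = 0.125 (first cousins share one grandparent pair — two paths of length 4: r = 2·(1/2)^4 = 1/8).
Summing one r·B term per recipient: 1·0.25·0.511 + 1·0.0625·0.339 + 2·0.125·0.316 = 0.2279375.
0.2279375 < 0.39: the indirect benefit is less than the cost.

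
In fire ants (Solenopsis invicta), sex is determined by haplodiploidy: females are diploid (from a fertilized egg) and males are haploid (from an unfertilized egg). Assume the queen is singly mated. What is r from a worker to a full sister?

0.75

Haplodiploid full sisters inherit their father's entire haploid genome identically (contributing 1/2) and on average half of their mother's contribution (1/2 · 1/2 = 1/4); r = 1/2 + 1/4 = 3/4.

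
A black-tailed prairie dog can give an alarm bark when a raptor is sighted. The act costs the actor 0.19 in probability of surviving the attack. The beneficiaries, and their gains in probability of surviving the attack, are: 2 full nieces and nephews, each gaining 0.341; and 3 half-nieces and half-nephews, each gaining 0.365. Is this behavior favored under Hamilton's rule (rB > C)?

Hamilton's rule: the trait is favored when the sum of r·B over every recipient exceeds the actor's cost C.
r to a full niece or nephew = 1/4 (full aunt/uncle↔niece/nephew: two paths of length 3 through the shared grandparent pair: r = 2·(1/2)^3 = 1/4).
r to a half-niece or half-nephew = 1/8 (half-aunt/uncle↔niece/nephew: one path of length 3: r = (1/2)^3 = 1/8).
Summing one r·B term per recipient: 2·0.25·0.341 + 3·0.125·0.365 = 0.307375.
0.307375 > 0.19: the indirect benefit exceeds the cost.

Yes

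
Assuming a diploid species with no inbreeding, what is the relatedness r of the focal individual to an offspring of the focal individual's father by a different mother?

Each parent–offspring link contributes a factor of 1/2, and independent paths through distinct common ancestors add.
Half-sibs share one parent — one path of length 2: r = (1/2)^2 = 1/4.

0.25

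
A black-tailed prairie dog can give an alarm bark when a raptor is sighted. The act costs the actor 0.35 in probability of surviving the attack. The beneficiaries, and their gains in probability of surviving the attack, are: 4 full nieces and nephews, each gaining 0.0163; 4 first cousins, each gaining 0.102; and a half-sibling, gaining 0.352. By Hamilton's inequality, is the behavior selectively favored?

Hamilton's rule: the trait is favored when the sum of r·B over every recipient exceeds the actor's cost C.
r to a full niece or nephew = 1/4 (full aunt/uncle↔niece/nephew: two paths of length 3 through the shared grandparent pair: r = 2·(1/2)^3 = 1/4).
r to a first cousin = 1/8 (first cousins share one grandparent pair — two paths of length 4: r = 2·(1/2)^4 = 1/8).
r to a half-sibling = 0.25 (half-sibs share one parent — one path of length 2: r = (1/2)^2 = 1/4).
Summing one r·B term per recipient: 4·0.25·0.0163 + 4·0.125·0.102 + 1·0.25·0.352 = 0.1553.
0.1553 < 0.35: the indirect benefit is less than the cost.

No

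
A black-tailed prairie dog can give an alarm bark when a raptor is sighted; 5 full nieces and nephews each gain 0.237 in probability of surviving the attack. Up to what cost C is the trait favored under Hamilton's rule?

r to a full niece or nephew = 0.25 (full aunt/uncle↔niece/nephew: two paths of length 3 through the shared grandparent pair: r = 2·(1/2)^3 = 1/4).
Hamilton's rule: n·r·B > C, so the trait is favored while C < n·r·B = 5·0.25·0.237 = 0.29625.

0.29625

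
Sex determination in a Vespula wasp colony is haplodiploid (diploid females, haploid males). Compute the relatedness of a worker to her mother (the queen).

One meiotic link between diploid queen and diploid daughter: r = 1/2.

0.5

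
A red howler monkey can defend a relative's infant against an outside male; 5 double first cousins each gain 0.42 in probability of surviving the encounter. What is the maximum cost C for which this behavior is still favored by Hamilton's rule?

r to a double first cousin = 1/4 (double first cousins share both grandparent pairs — four paths of length 4: r = 4·(1/2)^4 = 1/4).
Hamilton's rule: n·r·B > C, so the trait is favored while C < n·r·B = 5·0.25·0.42 = 0.525.

0.525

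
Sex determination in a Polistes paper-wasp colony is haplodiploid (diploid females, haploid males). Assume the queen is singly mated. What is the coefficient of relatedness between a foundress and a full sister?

0.75

Haplodiploid full sisters inherit their father's entire haploid genome identically (contributing 1/2) and on average half of their mother's contribution (1/2 · 1/2 = 1/4); r = 1/2 + 1/4 = 3/4.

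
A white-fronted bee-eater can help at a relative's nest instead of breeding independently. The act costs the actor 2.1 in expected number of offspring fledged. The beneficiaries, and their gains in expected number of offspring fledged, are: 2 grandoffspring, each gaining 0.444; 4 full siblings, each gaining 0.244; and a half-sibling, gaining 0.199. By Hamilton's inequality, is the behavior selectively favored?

Hamilton's rule: the trait is favored when the sum of r·B over every recipient exceeds the actor's cost C.
r to a grandoffspring = 1/4 (two parent–offspring links: r = (1/2)^2 = 1/4).
r to a full sibling = 1/2 (full sibs share both parents — two paths of length 2: r = 2·(1/2)^2 = 1/2).
r to a half-sibling = 1/4 (half-sibs share one parent — one path of length 2: r = (1/2)^2 = 1/4).
Summing one r·B term per recipient: 2·0.25·0.444 + 4·0.5·0.244 + 1·0.25·0.199 = 0.75975.
0.75975 < 2.1: the indirect benefit is less than the cost.

No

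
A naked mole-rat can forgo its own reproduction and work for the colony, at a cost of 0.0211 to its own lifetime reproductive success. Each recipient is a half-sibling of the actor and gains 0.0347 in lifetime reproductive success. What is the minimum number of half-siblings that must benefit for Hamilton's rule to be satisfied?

3

r to a half-sibling = 0.25 (half-sibs share one parent — one path of length 2: r = (1/2)^2 = 1/4).
Hamilton's rule: n·r·B > C  ⇒  n > C/(r·B) = 0.0211/(0.25·0.0347) = 2.432.
The smallest integer exceeding 2.432 is 3.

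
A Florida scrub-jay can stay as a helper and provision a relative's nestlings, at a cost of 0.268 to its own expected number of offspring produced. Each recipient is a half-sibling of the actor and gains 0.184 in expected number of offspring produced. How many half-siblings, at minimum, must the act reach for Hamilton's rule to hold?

6

r to a half-sibling = 1/4 (half-sibs share one parent — one path of length 2: r = (1/2)^2 = 1/4).
Hamilton's rule: n·r·B > C  ⇒  n > C/(r·B) = 0.268/(0.25·0.184) = 5.826.
The smallest integer exceeding 5.826 is 6.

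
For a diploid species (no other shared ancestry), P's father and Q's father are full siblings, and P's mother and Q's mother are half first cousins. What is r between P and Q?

0.140625

Independent pedigree routes through distinct common ancestors add.
P and Q are related in two ways: first cousins through their fathers (r = 1/8) and half second cousins through their mothers (r = 1/64).
r = 1/8 + 1/64 = 9/64 = 0.140625.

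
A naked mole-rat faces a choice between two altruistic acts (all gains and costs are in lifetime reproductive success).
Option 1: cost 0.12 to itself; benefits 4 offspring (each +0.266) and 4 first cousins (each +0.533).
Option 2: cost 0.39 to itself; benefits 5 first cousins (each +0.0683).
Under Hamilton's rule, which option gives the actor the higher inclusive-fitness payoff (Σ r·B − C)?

Option 1: r to an offspring = 0.5.
Option 1: r to a first cousin = 0.125.
Option 1: Σ r·B − C = (4·0.5·0.266 + 4·0.125·0.533) − 0.12 = 0.6785.
Option 2: r to a first cousin = 0.125.
Option 2: Σ r·B − C = (5·0.125·0.0683) − 0.39 = -0.3473125.
Option 1 has the higher net inclusive-fitness payoff.

Option 1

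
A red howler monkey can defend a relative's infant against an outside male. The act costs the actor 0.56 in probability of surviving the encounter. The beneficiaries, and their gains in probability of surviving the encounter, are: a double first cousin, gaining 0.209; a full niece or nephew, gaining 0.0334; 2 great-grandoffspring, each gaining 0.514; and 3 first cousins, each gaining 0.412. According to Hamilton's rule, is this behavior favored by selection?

No

Hamilton's rule: the trait is favored when the sum of r·B over every recipient exceeds the actor's cost C.
r to a double first cousin = 1/4 (double first cousins share both grandparent pairs — four paths of length 4: r = 4·(1/2)^4 = 1/4).
r to a full niece or nephew = 1/4 (full aunt/uncle↔niece/nephew: two paths of length 3 through the shared grandparent pair: r = 2·(1/2)^3 = 1/4).
r to a great-grandoffspring = 1/8 (three parent–offspring links: r = (1/2)^3 = 1/8).
r to a first cousin = 0.125 (first cousins share one grandparent pair — two paths of length 4: r = 2·(1/2)^4 = 1/8).
Summing one r·B term per recipient: 1·0.25·0.209 + 1·0.25·0.0334 + 2·0.125·0.514 + 3·0.125·0.412 = 0.3436.
0.3436 < 0.56: the indirect benefit is less than the cost.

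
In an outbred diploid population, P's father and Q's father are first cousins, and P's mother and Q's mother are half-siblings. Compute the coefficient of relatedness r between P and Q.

0.09375

Relatedness sums over independent paths through distinct common ancestors.
P and Q are related in two ways: second cousins through their fathers (r = 1/32) and half first cousins through their mothers (r = 1/16).
r = 1/32 + 1/16 = 0.09375.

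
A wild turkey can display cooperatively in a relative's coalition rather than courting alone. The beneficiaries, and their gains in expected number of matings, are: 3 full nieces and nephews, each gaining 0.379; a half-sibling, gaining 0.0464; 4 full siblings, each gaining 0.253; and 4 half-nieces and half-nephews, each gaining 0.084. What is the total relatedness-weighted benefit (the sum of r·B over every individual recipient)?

0.84385

r to a full niece or nephew = 0.25 (full aunt/uncle↔niece/nephew: two paths of length 3 through the shared grandparent pair: r = 2·(1/2)^3 = 1/4).
r to a half-sibling = 1/4 (half-sibs share one parent — one path of length 2: r = (1/2)^2 = 1/4).
r to a full sibling = 1/2 (full sibs share both parents — two paths of length 2: r = 2·(1/2)^2 = 1/2).
r to a half-niece or half-nephew = 0.125 (half-aunt/uncle↔niece/nephew: one path of length 3: r = (1/2)^3 = 1/8).
Summing one r·B term per recipient: 3·0.25·0.379 + 1·0.25·0.0464 + 4·0.5·0.253 + 4·0.125·0.084 = 0.84385.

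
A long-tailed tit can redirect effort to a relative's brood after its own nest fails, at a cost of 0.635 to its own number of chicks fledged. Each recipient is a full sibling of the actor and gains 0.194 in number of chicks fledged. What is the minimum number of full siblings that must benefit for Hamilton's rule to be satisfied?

7

r to a full sibling = 0.5 (full sibs share both parents — two paths of length 2: r = 2·(1/2)^2 = 1/2).
Hamilton's rule: n·r·B > C  ⇒  n > C/(r·B) = 0.635/(0.5·0.194) = 6.546.
The smallest integer exceeding 6.546 is 7.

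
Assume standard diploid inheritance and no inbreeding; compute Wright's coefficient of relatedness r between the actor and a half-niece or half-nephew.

0.125

Half-aunt/uncle↔niece/nephew: one path of length 3: r = (1/2)^3 = 1/8.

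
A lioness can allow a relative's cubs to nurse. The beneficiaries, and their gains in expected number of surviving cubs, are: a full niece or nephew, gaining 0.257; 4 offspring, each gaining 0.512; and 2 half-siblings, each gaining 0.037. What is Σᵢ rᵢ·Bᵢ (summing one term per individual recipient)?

r to a full niece or nephew = 1/4 (full aunt/uncle↔niece/nephew: two paths of length 3 through the shared grandparent pair: r = 2·(1/2)^3 = 1/4).
r to an offspring = 0.5 (one parent–offspring link: r = (1/2)^1 = 1/2).
r to a half-sibling = 1/4 (half-sibs share one parent — one path of length 2: r = (1/2)^2 = 1/4).
Summing one r·B term per recipient: 1·0.25·0.257 + 4·0.5·0.512 + 2·0.25·0.037 = 1.10675.

1.10675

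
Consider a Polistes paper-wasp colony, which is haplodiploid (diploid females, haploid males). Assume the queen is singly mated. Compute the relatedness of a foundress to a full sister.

0.75

Haplodiploid full sisters inherit their father's entire haploid genome identically (contributing 1/2) and on average half of their mother's contribution (1/2 · 1/2 = 1/4); r = 1/2 + 1/4 = 3/4.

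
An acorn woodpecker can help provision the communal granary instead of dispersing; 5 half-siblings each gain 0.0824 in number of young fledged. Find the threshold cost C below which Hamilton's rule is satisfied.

0.103

r to a half-sibling = 1/4 (half-sibs share one parent — one path of length 2: r = (1/2)^2 = 1/4).
Hamilton's rule: n·r·B > C, so the trait is favored while C < n·r·B = 5·0.25·0.0824 = 0.103.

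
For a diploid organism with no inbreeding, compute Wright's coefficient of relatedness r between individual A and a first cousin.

0.125

First cousins share one grandparent pair — two paths of length 4: r = 2·(1/2)^4 = 1/8.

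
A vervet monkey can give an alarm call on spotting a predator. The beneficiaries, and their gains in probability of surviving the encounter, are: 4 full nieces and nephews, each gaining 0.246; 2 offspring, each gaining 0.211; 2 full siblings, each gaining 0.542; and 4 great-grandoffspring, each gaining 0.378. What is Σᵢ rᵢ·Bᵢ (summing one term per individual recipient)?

1.188

r to a full niece or nephew = 1/4 (full aunt/uncle↔niece/nephew: two paths of length 3 through the shared grandparent pair: r = 2·(1/2)^3 = 1/4).
r to an offspring = 1/2 (one parent–offspring link: r = (1/2)^1 = 1/2).
r to a full sibling = 0.5 (full sibs share both parents — two paths of length 2: r = 2·(1/2)^2 = 1/2).
r to a great-grandoffspring = 0.125 (three parent–offspring links: r = (1/2)^3 = 1/8).
Summing one r·B term per recipient: 4·0.25·0.246 + 2·0.5·0.211 + 2·0.5·0.542 + 4·0.125·0.378 = 1.188.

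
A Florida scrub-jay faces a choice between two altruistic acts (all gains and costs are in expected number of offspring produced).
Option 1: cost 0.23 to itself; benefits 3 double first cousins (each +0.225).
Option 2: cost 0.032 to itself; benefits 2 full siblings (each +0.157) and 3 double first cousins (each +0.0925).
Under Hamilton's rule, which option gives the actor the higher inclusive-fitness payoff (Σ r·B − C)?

Option 2

Option 1: r to a double first cousin = 0.25.
Option 1: Σ r·B − C = (3·0.25·0.225) − 0.23 = -0.06125.
Option 2: r to a full sibling = 0.5.
Option 2: r to a double first cousin = 0.25.
Option 2: Σ r·B − C = (2·0.5·0.157 + 3·0.25·0.0925) − 0.032 = 0.194375.
Option 2 has the higher net inclusive-fitness payoff.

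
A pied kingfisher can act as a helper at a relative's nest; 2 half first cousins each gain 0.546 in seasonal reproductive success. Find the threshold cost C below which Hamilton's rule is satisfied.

r to a half first cousin = 0.0625 (half first cousins share one grandparent — one path of length 4: r = (1/2)^4 = 1/16).
Hamilton's rule: n·r·B > C, so the trait is favored while C < n·r·B = 2·0.0625·0.546 = 0.06825.

0.06825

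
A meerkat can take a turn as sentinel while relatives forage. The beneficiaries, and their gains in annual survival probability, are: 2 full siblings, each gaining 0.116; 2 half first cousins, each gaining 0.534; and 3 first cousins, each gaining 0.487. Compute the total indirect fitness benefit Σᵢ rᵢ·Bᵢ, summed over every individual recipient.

r to a full sibling = 1/2 (full sibs share both parents — two paths of length 2: r = 2·(1/2)^2 = 1/2).
r to a half first cousin = 1/16 (half first cousins share one grandparent — one path of length 4: r = (1/2)^4 = 1/16).
r to a first cousin = 1/8 (first cousins share one grandparent pair — two paths of length 4: r = 2·(1/2)^4 = 1/8).
Summing one r·B term per recipient: 2·0.5·0.116 + 2·0.0625·0.534 + 3·0.125·0.487 = 0.365375.

0.365375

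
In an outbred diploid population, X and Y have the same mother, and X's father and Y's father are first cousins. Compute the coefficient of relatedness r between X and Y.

0.28125

Independent pedigree routes through distinct common ancestors add.
X and Y are related in two ways: half-sibs through their shared mother (r = 1/4) and second cousins through their fathers (r = 1/32).
r = 1/4 + 1/32 = 0.28125.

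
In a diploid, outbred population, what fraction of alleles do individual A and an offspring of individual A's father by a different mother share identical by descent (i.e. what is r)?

Each parent–offspring link contributes a factor of 1/2, and independent paths through distinct common ancestors add.
Half-sibs share one parent — one path of length 2: r = (1/2)^2 = 1/4.

0.25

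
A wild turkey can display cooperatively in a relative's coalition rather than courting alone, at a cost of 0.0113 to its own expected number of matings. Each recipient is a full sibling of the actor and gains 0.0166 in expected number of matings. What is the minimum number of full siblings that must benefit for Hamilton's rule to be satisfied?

2

r to a full sibling = 0.5 (full sibs share both parents — two paths of length 2: r = 2·(1/2)^2 = 1/2).
Hamilton's rule: n·r·B > C  ⇒  n > C/(r·B) = 0.0113/(0.5·0.0166) = 1.361.
The smallest integer exceeding 1.361 is 2.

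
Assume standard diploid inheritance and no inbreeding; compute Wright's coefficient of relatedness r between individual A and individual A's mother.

0.5

Each parent–offspring link contributes a factor of 1/2, and independent paths through distinct common ancestors add.
One parent–offspring link: r = (1/2)^1 = 1/2.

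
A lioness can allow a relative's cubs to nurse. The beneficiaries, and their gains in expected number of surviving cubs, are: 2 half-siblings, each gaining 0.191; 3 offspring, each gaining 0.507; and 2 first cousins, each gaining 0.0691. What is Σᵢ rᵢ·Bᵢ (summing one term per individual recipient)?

r to a half-sibling = 1/4 (half-sibs share one parent — one path of length 2: r = (1/2)^2 = 1/4).
r to an offspring = 0.5 (one parent–offspring link: r = (1/2)^1 = 1/2).
r to a first cousin = 1/8 (first cousins share one grandparent pair — two paths of length 4: r = 2·(1/2)^4 = 1/8).
Summing one r·B term per recipient: 2·0.25·0.191 + 3·0.5·0.507 + 2·0.125·0.0691 = 0.873275.

0.873275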